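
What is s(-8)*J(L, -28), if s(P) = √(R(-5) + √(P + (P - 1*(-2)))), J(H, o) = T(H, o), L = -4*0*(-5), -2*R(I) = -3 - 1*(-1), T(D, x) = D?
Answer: 0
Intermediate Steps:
R(I) = 1 (R(I) = -(-3 - 1*(-1))/2 = -(-3 + 1)/2 = -½*(-2) = 1)
L = 0 (L = 0*(-5) = 0)
J(H, o) = H
s(P) = √(1 + √(2 + 2*P)) (s(P) = √(1 + √(P + (P - 1*(-2)))) = √(1 + √(P + (P + 2))) = √(1 + √(P + (2 + P))) = √(1 + √(2 + 2*P)))
s(-8)*J(L, -28) = √(1 + √2*√(1 - 8))*0 = √(1 + √2*√(-7))*0 = √(1 + √2*(I*√7))*0 = √(1 + I*√14)*0 = 0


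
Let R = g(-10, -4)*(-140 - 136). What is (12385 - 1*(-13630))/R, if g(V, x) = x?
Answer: 26015/1104 ≈ 23.564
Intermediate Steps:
R = 1104 (R = -4*(-140 - 136) = -4*(-276) = 1104)
(12385 - 1*(-13630))/R = (12385 - 1*(-13630))/1104 = (12385 + 13630)*(1/1104) = 26015*(1/1104) = 26015/1104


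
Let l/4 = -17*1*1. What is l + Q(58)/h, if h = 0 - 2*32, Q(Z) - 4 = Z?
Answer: -2207/32 ≈ -68.969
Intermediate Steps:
Q(Z) = 4 + Z
h = -64 (h = 0 - 64 = -64)
l = -68 (l = 4*(-17*1*1) = 4*(-17*1) = 4*(-17) = -68)
l + Q(58)/h = -68 + (4 + 58)/(-64) = -68 + 62*(-1/64) = -68 - 31/32 = -2207/32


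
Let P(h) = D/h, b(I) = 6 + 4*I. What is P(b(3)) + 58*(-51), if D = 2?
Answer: -26621/9 ≈ -2957.9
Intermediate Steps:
P(h) = 2/h
P(b(3)) + 58*(-51) = 2/(6 + 4*3) + 58*(-51) = 2/(6 + 12) - 2958 = 2/18 - 2958 = 2*(1/18) - 2958 = ⅑ - 2958 = -26621/9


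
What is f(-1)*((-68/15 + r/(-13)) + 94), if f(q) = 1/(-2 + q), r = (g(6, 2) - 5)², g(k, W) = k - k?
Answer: -17071/585 ≈ -29.181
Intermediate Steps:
g(k, W) = 0
r = 25 (r = (0 - 5)² = (-5)² = 25)
f(-1)*((-68/15 + r/(-13)) + 94) = ((-68/15 + 25/(-13)) + 94)/(-2 - 1) = ((-68*1/15 + 25*(-1/13)) + 94)/(-3) = -((-68/15 - 25/13) + 94)/3 = -(-1259/195 + 94)/3 = -⅓*17071/195 = -17071/585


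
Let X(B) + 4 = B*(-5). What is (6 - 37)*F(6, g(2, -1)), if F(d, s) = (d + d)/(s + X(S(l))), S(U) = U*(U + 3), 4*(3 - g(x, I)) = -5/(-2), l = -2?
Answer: -2976/67 ≈ -44.418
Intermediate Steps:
g(x, I) = 19/8 (g(x, I) = 3 - (-5)/(4*(-2)) = 3 - (-5)*(-1)/(4*2) = 3 - ¼*5/2 = 3 - 5/8 = 19/8)
S(U) = U*(3 + U)
X(B) = -4 - 5*B (X(B) = -4 + B*(-5) = -4 - 5*B)
F(d, s) = 2*d/(6 + s) (F(d, s) = (d + d)/(s + (-4 - (-10)*(3 - 2))) = (2*d)/(s + (-4 - (-10))) = (2*d)/(s + (-4 - 5*(-2))) = (2*d)/(s + (-4 + 10)) = (2*d)/(s + 6) = (2*d)/(6 + s) = 2*d/(6 + s))
(6 - 37)*F(6, g(2, -1)) = (6 - 37)*(2*6/(6 + 19/8)) = -62*6/67/8 = -62*6*8/67 = -31*96/67 = -2976/67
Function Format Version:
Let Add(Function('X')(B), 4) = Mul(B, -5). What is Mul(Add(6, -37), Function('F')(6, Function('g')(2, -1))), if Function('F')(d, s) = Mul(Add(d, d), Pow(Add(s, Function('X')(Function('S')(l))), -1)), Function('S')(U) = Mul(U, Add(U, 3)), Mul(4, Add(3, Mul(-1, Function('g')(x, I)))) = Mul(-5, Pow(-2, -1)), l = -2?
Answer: Rational(-2976, 67) ≈ -44.418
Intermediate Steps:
Function('g')(x, I) = Rational(19, 8) (Function('g')(x, I) = Add(3, Mul(Rational(-1, 4), Mul(-5, Pow(-2, -1)))) = Add(3, Mul(Rational(-1, 4), Mul(-5, Rational(-1, 2)))) = Add(3, Mul(Rational(-1, 4), Rational(5, 2))) = Add(3, Rational(-5, 8)) = Rational(19, 8))
Function('S')(U) = Mul(U, Add(3, U))
Function('X')(B) = Add(-4, Mul(-5, B)) (Function('X')(B) = Add(-4, Mul(B, -5)) = Add(-4, Mul(-5, B)))
Function('F')(d, s) = Mul(2, d, Pow(Add(6, s), -1)) (Function('F')(d, s) = Mul(Add(d, d), Pow(Add(s, Add(-4, Mul(-5, Mul(-2, Add(3, -2))))), -1)) = Mul(Mul(2, d), Pow(Add(s, Add(-4, Mul(-5, Mul(-2, 1)))), -1)) = Mul(Mul(2, d), Pow(Add(s, Add(-4, Mul(-5, -2))), -1)) = Mul(Mul(2, d), Pow(Add(s, Add(-4, 10)), -1)) = Mul(Mul(2, d), Pow(Add(s, 6), -1)) = Mul(Mul(2, d), Pow(Add(6, s), -1)) = Mul(2, d, Pow(Add(6, s), -1)))
Mul(Add(6, -37), Function('F')(6, Function('g')(2, -1))) = Mul(Add(6, -37), Mul(2, 6, Pow(Add(6, Rational(19, 8)), -1))) = Mul(-31, Mul(2, 6, Pow(Rational(67, 8), -1))) = Mul(-31, Mul(2, 6, Rational(8, 67))) = Mul(-31, Rational(96, 67)) = Rational(-2976, 67)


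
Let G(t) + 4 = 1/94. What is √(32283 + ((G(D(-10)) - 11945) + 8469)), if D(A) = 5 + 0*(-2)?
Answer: √254503402/94 ≈ 169.71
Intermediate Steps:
D(A) = 5 (D(A) = 5 + 0 = 5)
G(t) = -375/94 (G(t) = -4 + 1/94 = -375/94)
√(32283 + ((G(D(-10)) - 11945) + 8469)) = √(32283 + ((-375/94 - 11945) + 8469)) = √(32283 + (-1123205/94 + 8469)) = √(32283 - 327119/94) = √(2707483/94) = √254503402/94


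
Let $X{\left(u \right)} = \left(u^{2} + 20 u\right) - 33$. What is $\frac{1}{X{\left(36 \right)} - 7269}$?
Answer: $- \frac{1}{5286} \approx -0.00018918$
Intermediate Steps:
$X{\left(u \right)} = -33 + u^{2} + 20 u$
$\frac{1}{X{\left(36 \right)} - 7269} = \frac{1}{\left(-33 + 36^{2} + 20 \cdot 36\right) - 7269} = \frac{1}{\left(-33 + 1296 + 720\right) - 7269} = \frac{1}{1983 - 7269} = \frac{1}{-5286} = - \frac{1}{5286}$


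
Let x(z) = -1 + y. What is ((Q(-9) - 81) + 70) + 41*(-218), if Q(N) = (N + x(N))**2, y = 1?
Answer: -8868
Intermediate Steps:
x(z) = 0 (x(z) = -1 + 1 = 0)
Q(N) = N**2 (Q(N) = (N + 0)**2 = N**2)
((Q(-9) - 81) + 70) + 41*(-218) = (((-9)**2 - 81) + 70) + 41*(-218) = ((81 - 81) + 70) - 8938 = (0 + 70) - 8938 = 70 - 8938 = -8868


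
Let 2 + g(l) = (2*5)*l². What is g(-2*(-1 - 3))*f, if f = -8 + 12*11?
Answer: 79112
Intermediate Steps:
f = 124 (f = -8 + 132 = 124)
g(l) = -2 + 10*l² (g(l) = -2 + (2*5)*l² = -2 + 10*l²)
g(-2*(-1 - 3))*f = (-2 + 10*(-2*(-1 - 3))²)*124 = (-2 + 10*(-2*(-4))²)*124 = (-2 + 10*8²)*124 = (-2 + 10*64)*124 = (-2 + 640)*124 = 638*124 = 79112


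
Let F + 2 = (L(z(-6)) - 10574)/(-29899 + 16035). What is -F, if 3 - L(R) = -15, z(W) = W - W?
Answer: 4293/3466 ≈ 1.2386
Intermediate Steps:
z(W) = 0
L(R) = 18 (L(R) = 3 - 1*(-15) = 3 + 15 = 18)
F = -4293/3466 (F = -2 + (18 - 10574)/(-29899 + 16035) = -2 - 10556/(-13864) = -2 - 10556*(-1/13864) = -2 + 2639/3466 = -4293/3466 ≈ -1.2386)
-F = -1*(-4293/3466) = 4293/3466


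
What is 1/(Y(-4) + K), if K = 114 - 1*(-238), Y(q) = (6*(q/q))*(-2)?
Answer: 1/340 ≈ 0.0029412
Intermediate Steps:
Y(q) = -12 (Y(q) = (6*1)*(-2) = 6*(-2) = -12)
K = 352 (K = 114 + 238 = 352)
1/(Y(-4) + K) = 1/(-12 + 352) = 1/340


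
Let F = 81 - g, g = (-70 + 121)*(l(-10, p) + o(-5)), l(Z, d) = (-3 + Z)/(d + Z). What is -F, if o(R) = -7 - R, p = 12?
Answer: -1029/2 ≈ -514.50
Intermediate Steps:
l(Z, d) = (-3 + Z)/(Z + d)
g = -867/2 (g = (-70 + 121)*((-3 - 10)/(-10 + 12) + (-7 - 1*(-5))) = 51*(-13/2 + (-7 + 5)) = 51*((½)*(-13) - 2) = 51*(-13/2 - 2) = 51*(-17/2) = -867/2 ≈ -433.50)
F = 1029/2 (F = 81 - 1*(-867/2) = 81 + 867/2 = 1029/2 ≈ 514.50)
-F = -1*1029/2 = -1029/2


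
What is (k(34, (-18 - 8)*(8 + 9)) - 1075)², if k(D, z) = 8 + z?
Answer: 2277081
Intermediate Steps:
(k(34, (-18 - 8)*(8 + 9)) - 1075)² = ((8 + (-18 - 8)*(8 + 9)) - 1075)² = ((8 - 26*17) - 1075)² = ((8 - 442) - 1075)² = (-434 - 1075)² = (-1509)² = 2277081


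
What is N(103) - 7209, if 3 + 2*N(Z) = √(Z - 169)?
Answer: -14421/2 + I*√66/2 ≈ -7210.5 + 4.062*I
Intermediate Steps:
N(Z) = -3/2 + √(-169 + Z)/2 (N(Z) = -3/2 + √(Z - 169)/2 = -3/2 + √(-169 + Z)/2)
N(103) - 7209 = (-3/2 + √(-169 + 103)/2) - 7209 = (-3/2 + √(-66)/2) - 7209 = (-3/2 + (I*√66)/2) - 7209 = (-3/2 + I*√66/2) - 7209 = -14421/2 + I*√66/2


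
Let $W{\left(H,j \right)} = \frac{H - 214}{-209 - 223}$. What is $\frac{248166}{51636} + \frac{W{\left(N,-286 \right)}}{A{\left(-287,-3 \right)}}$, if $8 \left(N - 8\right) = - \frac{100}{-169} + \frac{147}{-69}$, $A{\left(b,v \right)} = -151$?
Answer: $\frac{3224758367825}{671418364032} \approx 4.8029$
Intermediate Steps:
$N = \frac{242787}{31096}$ ($N = 8 + \frac{- \frac{100}{-169} + \frac{147}{-69}}{8} = 8 + \frac{\left(-100\right) \left(- \frac{1}{169}\right) + 147 \left(- \frac{1}{69}\right)}{8} = 8 + \frac{\frac{100}{169} - \frac{49}{23}}{8} = 8 + \frac{1}{8} \left(- \frac{5981}{3887}\right) = 8 - \frac{5981}{31096} = \frac{242787}{31096} \approx 7.8077$)
$W{\left(H,j \right)} = \frac{107}{216} - \frac{H}{432}$ ($W{\left(H,j \right)} = \frac{-214 + H}{-432} = \left(-214 + H\right) \left(- \frac{1}{432}\right) = \frac{107}{216} - \frac{H}{432}$)
$\frac{248166}{51636} + \frac{W{\left(N,-286 \right)}}{A{\left(-287,-3 \right)}} = \frac{248166}{51636} + \frac{\frac{107}{216} - \frac{80929}{4477824}}{-151} = 248166 \cdot \frac{1}{51636} + \left(\frac{107}{216} - \frac{80929}{4477824}\right) \left(- \frac{1}{151}\right) = \frac{41361}{8606} + \frac{6411757}{13433472} \left(- \frac{1}{151}\right) = \frac{41361}{8606} - \frac{6411757}{2028454272} = \frac{3224758367825}{671418364032}$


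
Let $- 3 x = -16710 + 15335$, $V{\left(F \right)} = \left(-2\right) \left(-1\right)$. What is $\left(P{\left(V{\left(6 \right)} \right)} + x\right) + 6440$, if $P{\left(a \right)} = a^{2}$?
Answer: $\frac{20707}{3} \approx 6902.3$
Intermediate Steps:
$V{\left(F \right)} = 2$
$x = \frac{1375}{3}$ ($x = - \frac{-16710 + 15335}{3} = \left(- \frac{1}{3}\right) \left(-1375\right) = \frac{1375}{3} \approx 458.33$)
$\left(P{\left(V{\left(6 \right)} \right)} + x\right) + 6440 = \left(2^{2} + \frac{1375}{3}\right) + 6440 = \left(4 + \frac{1375}{3}\right) + 6440 = \frac{1387}{3} + 6440 = \frac{20707}{3}$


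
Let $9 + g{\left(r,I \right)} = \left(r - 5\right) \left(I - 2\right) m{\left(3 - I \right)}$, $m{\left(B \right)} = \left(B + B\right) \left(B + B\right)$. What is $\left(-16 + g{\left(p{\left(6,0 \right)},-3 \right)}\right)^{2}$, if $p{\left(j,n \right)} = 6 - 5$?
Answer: $8151025$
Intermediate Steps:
$p{\left(j,n \right)} = 1$ ($p{\left(j,n \right)} = 6 - 5 = 1$)
$m{\left(B \right)} = 4 B^{2}$ ($m{\left(B \right)} = 2 B 2 B = 4 B^{2}$)
$g{\left(r,I \right)} = -9 + 4 \left(3 - I\right)^{2} \left(-5 + r\right) \left(-2 + I\right)$ ($g{\left(r,I \right)} = -9 + \left(r - 5\right) \left(I - 2\right) 4 \left(3 - I\right)^{2} = -9 + \left(-5 + r\right) \left(-2 + I\right) 4 \left(3 - I\right)^{2} = -9 + 4 \left(3 - I\right)^{2} \left(-5 + r\right) \left(-2 + I\right)$)
$\left(-16 + g{\left(p{\left(6,0 \right)},-3 \right)}\right)^{2} = \left(-16 - \left(9 - 92 \left(-3 - 3\right)^{2} + 12 \cdot 1 \left(-3 - 3\right)^{2}\right)\right)^{2} = \left(-16 - \left(9 - 3312 + 12 \cdot 1 \left(-6\right)^{2}\right)\right)^{2} = \left(-16 - \left(-1431 - 1872 + 12 \cdot 1 \cdot 36\right)\right)^{2} = \left(-16 - -2871\right)^{2} = \left(-16 + 2871\right)^{2} = 2855^{2} = 8151025$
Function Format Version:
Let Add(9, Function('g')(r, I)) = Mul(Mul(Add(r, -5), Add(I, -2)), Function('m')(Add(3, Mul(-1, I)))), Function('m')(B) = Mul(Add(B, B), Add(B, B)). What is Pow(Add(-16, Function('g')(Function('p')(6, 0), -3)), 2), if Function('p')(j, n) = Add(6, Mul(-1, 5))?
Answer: 8151025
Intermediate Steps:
Function('p')(j, n) = 1 (Function('p')(j, n) = Add(6, -5) = 1)
Function('m')(B) = Mul(4, Pow(B, 2)) (Function('m')(B) = Mul(Mul(2, B), Mul(2, B)) = Mul(4, Pow(B, 2)))
Function('g')(r, I) = Add(-9, Mul(4, Pow(Add(3, Mul(-1, I)), 2), Add(-5, r), Add(-2, I))) (Function('g')(r, I) = Add(-9, Mul(Mul(Add(r, -5), Add(I, -2)), Mul(4, Pow(Add(3, Mul(-1, I)), 2)))) = Add(-9, Mul(Mul(Add(-5, r), Add(-2, I)), Mul(4, Pow(Add(3, Mul(-1, I)), 2)))) = Add(-9, Mul(4, Pow(Add(3, Mul(-1, I)), 2), Add(-5, r), Add(-2, I))))
Pow(Add(-16, Function('g')(Function('p')(6, 0), -3)), 2) = Pow(Add(-16, Add(-9, Mul(40, Pow(Add(-3, -3), 2)), Mul(-20, -3, Pow(Add(-3, -3), 2)), Mul(-8, 1, Pow(Add(-3, -3), 2)), Mul(4, -3, 1, Pow(Add(-3, -3), 2)))), 2) = Pow(Add(-16, Add(-9, Mul(40, Pow(-6, 2)), Mul(-20, -3, Pow(-6, 2)), Mul(-8, 1, Pow(-6, 2)), Mul(4, -3, 1, Pow(-6, 2)))), 2) = Pow(Add(-16, Add(-9, Mul(40, 36), Mul(-20, -3, 36), Mul(-8, 1, 36), Mul(4, -3, 1, 36))), 2) = Pow(Add(-16, Add(-9, 1440, 2160, -288, -432)), 2) = Pow(Add(-16, 2871), 2) = Pow(2855, 2) = 8151025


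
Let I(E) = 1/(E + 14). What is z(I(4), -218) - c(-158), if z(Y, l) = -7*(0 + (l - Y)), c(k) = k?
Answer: 30319/18 ≈ 1684.4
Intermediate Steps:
I(E) = 1/(14 + E)
z(Y, l) = -7*l + 7*Y (z(Y, l) = -7*(l - Y) = -7*l + 7*Y)
z(I(4), -218) - c(-158) = (-7*(-218) + 7/(14 + 4)) - 1*(-158) = (1526 + 7/18) + 158 = 27475/18 + 158 = 30319/18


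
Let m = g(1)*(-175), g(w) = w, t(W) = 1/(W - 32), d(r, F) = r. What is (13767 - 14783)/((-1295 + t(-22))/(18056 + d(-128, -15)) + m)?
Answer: 983601792/169489531 ≈ 5.8033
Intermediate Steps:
t(W) = 1/(-32 + W)
m = -175 (m = 1*(-175) = -175)
(13767 - 14783)/((-1295 + t(-22))/(18056 + d(-128, -15)) + m) = (13767 - 14783)/((-1295 + 1/(-32 - 22))/(18056 - 128) - 175) = -1016/((-1295 + 1/(-54))/17928 - 175) = -1016/((-1295 - 1/54)*(1/17928) - 175) = -1016/(-69931/54*1/17928 - 175) = -1016/(-69931/968112 - 175) = -1016/(-169489531/968112) = -1016*(-968112/169489531) = 983601792/169489531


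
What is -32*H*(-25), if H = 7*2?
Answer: 11200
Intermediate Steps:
H = 14
-32*H*(-25) = -32*14*(-25) = -448*(-25) = 11200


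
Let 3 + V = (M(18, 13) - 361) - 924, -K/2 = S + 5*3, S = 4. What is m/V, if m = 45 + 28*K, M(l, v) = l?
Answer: 1019/1270 ≈ 0.80236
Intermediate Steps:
K = -38 (K = -2*(4 + 5*3) = -2*(4 + 15) = -2*19 = -38)
m = -1019 (m = 45 + 28*(-38) = 45 - 1064 = -1019)
V = -1270 (V = -3 + ((18 - 361) - 924) = -3 + (-343 - 924) = -3 - 1267 = -1270)
m/V = -1019/(-1270) = -1019*(-1/1270) = 1019/1270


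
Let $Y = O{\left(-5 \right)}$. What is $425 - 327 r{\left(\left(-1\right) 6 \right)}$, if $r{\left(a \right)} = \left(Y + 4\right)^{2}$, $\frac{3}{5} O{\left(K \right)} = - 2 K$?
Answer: $- \frac{417721}{3} \approx -1.3924 \cdot 10^{5}$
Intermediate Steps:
$O{\left(K \right)} = - \frac{10 K}{3}$ ($O{\left(K \right)} = \frac{5 \left(- 2 K\right)}{3} = - \frac{10 K}{3}$)
$Y = \frac{50}{3}$ ($Y = \left(- \frac{10}{3}\right) \left(-5\right) = \frac{50}{3} \approx 16.667$)
$r{\left(a \right)} = \frac{3844}{9}$ ($r{\left(a \right)} = \left(\frac{50}{3} + 4\right)^{2} = \left(\frac{62}{3}\right)^{2} = \frac{3844}{9}$)
$425 - 327 r{\left(\left(-1\right) 6 \right)} = 425 - \frac{418996}{3} = - \frac{417721}{3}$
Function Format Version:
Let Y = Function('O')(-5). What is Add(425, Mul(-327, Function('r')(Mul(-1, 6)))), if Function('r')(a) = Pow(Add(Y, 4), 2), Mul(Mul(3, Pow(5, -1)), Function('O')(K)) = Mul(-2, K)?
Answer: Rational(-417721, 3) ≈ -1.3924e+5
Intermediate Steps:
Function('O')(K) = Mul(Rational(-10, 3), K) (Function('O')(K) = Mul(Rational(5, 3), Mul(-2, K)) = Mul(Rational(-10, 3), K))
Y = Rational(50, 3) (Y = Mul(Rational(-10, 3), -5) = Rational(50, 3) ≈ 16.667)
Function('r')(a) = Rational(3844, 9) (Function('r')(a) = Pow(Add(Rational(50, 3), 4), 2) = Pow(Rational(62, 3), 2) = Rational(3844, 9))
Add(425, Mul(-327, Function('r')(Mul(-1, 6)))) = Add(425, Mul(-327, Rational(3844, 9))) = Add(425, Rational(-418996, 3)) = Rational(-417721, 3)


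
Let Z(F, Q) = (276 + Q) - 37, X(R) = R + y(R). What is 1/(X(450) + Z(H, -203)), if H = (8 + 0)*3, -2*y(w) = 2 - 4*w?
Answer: 1/1385 ≈ 0.00072202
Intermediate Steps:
y(w) = -1 + 2*w (y(w) = -(2 - 4*w)/2 = -1 + 2*w)
X(R) = -1 + 3*R (X(R) = R + (-1 + 2*R) = -1 + 3*R)
H = 24 (H = 8*3 = 24)
Z(F, Q) = 239 + Q
1/(X(450) + Z(H, -203)) = 1/((-1 + 3*450) + (239 - 203)) = 1/((-1 + 1350) + 36) = 1/(1349 + 36) = 1/1385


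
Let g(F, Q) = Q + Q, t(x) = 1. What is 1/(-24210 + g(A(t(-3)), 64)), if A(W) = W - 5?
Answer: -1/24082 ≈ -4.1525e-5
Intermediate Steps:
A(W) = -5 + W
g(F, Q) = 2*Q
1/(-24210 + g(A(t(-3)), 64)) = 1/(-24210 + 2*64) = 1/(-24210 + 128) = 1/(-24082) = -1/24082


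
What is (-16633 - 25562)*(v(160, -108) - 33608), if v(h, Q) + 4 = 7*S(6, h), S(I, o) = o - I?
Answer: 1372772130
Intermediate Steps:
v(h, Q) = -46 + 7*h (v(h, Q) = -4 + 7*(h - 1*6) = -4 + 7*(h - 6) = -4 + 7*(-6 + h) = -4 + (-42 + 7*h) = -46 + 7*h)
(-16633 - 25562)*(v(160, -108) - 33608) = (-16633 - 25562)*((-46 + 7*160) - 33608) = -42195*((-46 + 1120) - 33608) = -42195*(1074 - 33608) = -42195*(-32534) = 1372772130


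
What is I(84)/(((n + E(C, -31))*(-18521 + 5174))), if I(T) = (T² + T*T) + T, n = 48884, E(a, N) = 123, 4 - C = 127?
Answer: -676/31147449 ≈ -2.1703e-5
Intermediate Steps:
C = -123 (C = 4 - 1*127 = 4 - 127 = -123)
I(T) = T + 2*T² (I(T) = (T² + T²) + T = 2*T² + T = T + 2*T²)
I(84)/(((n + E(C, -31))*(-18521 + 5174))) = (84*(1 + 2*84))/(((48884 + 123)*(-18521 + 5174))) = (84*(1 + 168))/((49007*(-13347))) = (84*169)/(-654096429) = 14196*(-1/654096429) = -676/31147449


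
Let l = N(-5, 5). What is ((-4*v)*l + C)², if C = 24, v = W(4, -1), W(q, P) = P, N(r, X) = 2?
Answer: 1024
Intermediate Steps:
l = 2
v = -1
((-4*v)*l + C)² = (-4*(-1)*2 + 24)² = (4*2 + 24)² = (8 + 24)² = 32² = 1024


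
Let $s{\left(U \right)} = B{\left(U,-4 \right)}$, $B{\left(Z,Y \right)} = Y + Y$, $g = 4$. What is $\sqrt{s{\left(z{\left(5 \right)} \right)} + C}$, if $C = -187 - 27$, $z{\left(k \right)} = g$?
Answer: $i \sqrt{222} \approx 14.9 i$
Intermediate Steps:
$z{\left(k \right)} = 4$
$B{\left(Z,Y \right)} = 2 Y$
$s{\left(U \right)} = -8$ ($s{\left(U \right)} = 2 \left(-4\right) = -8$)
$C = -214$ ($C = -187 - 27 = -214$)
$\sqrt{s{\left(z{\left(5 \right)} \right)} + C} = \sqrt{-8 - 214} = \sqrt{-222} = i \sqrt{222}$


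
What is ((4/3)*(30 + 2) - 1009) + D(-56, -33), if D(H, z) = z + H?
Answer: -3166/3 ≈ -1055.3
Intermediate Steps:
D(H, z) = H + z
((4/3)*(30 + 2) - 1009) + D(-56, -33) = ((4/3)*(30 + 2) - 1009) + (-56 - 33) = ((4*(⅓))*32 - 1009) - 89 = ((4/3)*32 - 1009) - 89 = (128/3 - 1009) - 89 = -2899/3 - 89 = -3166/3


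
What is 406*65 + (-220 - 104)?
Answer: 26066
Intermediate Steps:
406*65 + (-220 - 104) = 26390 - 324 = 26066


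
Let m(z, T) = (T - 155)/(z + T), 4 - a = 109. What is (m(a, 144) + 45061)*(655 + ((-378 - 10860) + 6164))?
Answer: -2588603064/13 ≈ -1.9912e+8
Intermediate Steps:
a = -105 (a = 4 - 1*109 = 4 - 109 = -105)
m(z, T) = (-155 + T)/(T + z)
(m(a, 144) + 45061)*(655 + ((-378 - 10860) + 6164)) = ((-155 + 144)/(144 - 105) + 45061)*(655 + ((-378 - 10860) + 6164)) = (-11/39 + 45061)*(655 + (-11238 + 6164)) = ((1/39)*(-11) + 45061)*(655 - 5074) = (-11/39 + 45061)*(-4419) = (1757368/39)*(-4419) = -2588603064/13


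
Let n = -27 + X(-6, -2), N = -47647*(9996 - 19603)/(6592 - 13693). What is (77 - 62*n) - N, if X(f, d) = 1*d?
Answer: 471059104/7101 ≈ 66337.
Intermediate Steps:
N = -457744729/7101 (N = -47647/((-7101/(-9607))) = -47647/((-7101*(-1/9607))) = -47647/7101/9607 = -47647*9607/7101 = -457744729/7101 ≈ -64462.)
X(f, d) = d
n = -29 (n = -27 - 2 = -29)
(77 - 62*n) - N = (77 - 62*(-29)) - 1*(-457744729/7101) = (77 + 1798) + 457744729/7101 = 1875 + 457744729/7101 = 471059104/7101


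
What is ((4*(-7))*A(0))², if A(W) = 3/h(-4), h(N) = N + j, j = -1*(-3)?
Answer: 7056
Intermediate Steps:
j = 3
h(N) = 3 + N (h(N) = N + 3 = 3 + N)
A(W) = -3 (A(W) = 3/(3 - 4) = 3/(-1) = 3*(-1) = -3)
((4*(-7))*A(0))² = ((4*(-7))*(-3))² = (-28*(-3))² = 84² = 7056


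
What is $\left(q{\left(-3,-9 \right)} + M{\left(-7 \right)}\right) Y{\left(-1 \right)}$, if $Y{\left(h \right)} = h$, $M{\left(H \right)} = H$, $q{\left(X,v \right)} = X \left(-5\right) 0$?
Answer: $7$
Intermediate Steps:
$q{\left(X,v \right)} = 0$ ($q{\left(X,v \right)} = - 5 X 0 = 0$)
$\left(q{\left(-3,-9 \right)} + M{\left(-7 \right)}\right) Y{\left(-1 \right)} = \left(0 - 7\right) \left(-1\right) = \left(-7\right) \left(-1\right) = 7$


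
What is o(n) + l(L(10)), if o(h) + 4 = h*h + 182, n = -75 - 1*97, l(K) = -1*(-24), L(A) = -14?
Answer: 29786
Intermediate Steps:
l(K) = 24
n = -172 (n = -75 - 97 = -172)
o(h) = 178 + h**2 (o(h) = -4 + (h*h + 182) = -4 + (h**2 + 182) = -4 + (182 + h**2) = 178 + h**2)
o(n) + l(L(10)) = (178 + (-172)**2) + 24 = (178 + 29584) + 24 = 29762 + 24 = 29786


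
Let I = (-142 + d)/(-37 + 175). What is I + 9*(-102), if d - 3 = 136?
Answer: -42229/46 ≈ -918.02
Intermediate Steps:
d = 139 (d = 3 + 136 = 139)
I = -1/46 (I = (-142 + 139)/(-37 + 175) = -3/138 = -3*1/138 = -1/46 ≈ -0.021739)
I + 9*(-102) = -1/46 + 9*(-102) = -1/46 - 918 = -42229/46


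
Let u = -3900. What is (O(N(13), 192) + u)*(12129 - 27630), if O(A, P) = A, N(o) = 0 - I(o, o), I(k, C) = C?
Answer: 60655413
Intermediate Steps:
N(o) = -o (N(o) = 0 - o = -o)
(O(N(13), 192) + u)*(12129 - 27630) = (-1*13 - 3900)*(12129 - 27630) = (-13 - 3900)*(-15501) = -3913*(-15501) = 60655413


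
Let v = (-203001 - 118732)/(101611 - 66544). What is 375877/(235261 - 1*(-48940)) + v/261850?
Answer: 3451321666203817/2609617122883950 ≈ 1.3225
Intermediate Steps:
v = -321733/35067 ≈ -9.1748
375877/(235261 - 1*(-48940)) + v/261850 = 375877/(235261 - 1*(-48940)) - 321733/35067/261850 = 375877/(235261 + 48940) - 321733/35067*1/261850 = 375877/284201 - 321733/9182293950 = 3451321666203817/2609617122883950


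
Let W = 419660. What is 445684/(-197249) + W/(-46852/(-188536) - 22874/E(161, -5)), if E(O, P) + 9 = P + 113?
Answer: -386741899722659276/212433924111721 ≈ -1820.5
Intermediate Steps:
E(O, P) = 104 + P (E(O, P) = -9 + (P + 113) = -9 + (113 + P) = 104 + P)
445684/(-197249) + W/(-46852/(-188536) - 22874/E(161, -5)) = 445684/(-197249) + 419660/(-46852/(-188536) - 22874/(104 - 5)) = 445684*(-1/197249) + 419660/(-46852*(-1/188536) - 22874/99) = -445684/197249 + 419660/(11713/47134 - 22874*1/99) = -445684/197249 + 419660/(11713/47134 - 22874/99) = -445684/197249 + 419660/(-1076983529/4666266) = -445684/197249 + 419660*(-4666266/1076983529) = -445684/197249 - 1958245189560/1076983529 = -386741899722659276/212433924111721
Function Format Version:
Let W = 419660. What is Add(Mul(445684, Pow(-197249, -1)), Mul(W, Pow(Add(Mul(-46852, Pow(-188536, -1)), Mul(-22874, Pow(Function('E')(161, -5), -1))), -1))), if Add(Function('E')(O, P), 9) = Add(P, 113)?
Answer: Rational(-386741899722659276, 212433924111721) ≈ -1820.5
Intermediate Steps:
Function('E')(O, P) = Add(104, P) (Function('E')(O, P) = Add(-9, Add(P, 113)) = Add(-9, Add(113, P)) = Add(104, P))
Add(Mul(445684, Pow(-197249, -1)), Mul(W, Pow(Add(Mul(-46852, Pow(-188536, -1)), Mul(-22874, Pow(Function('E')(161, -5), -1))), -1))) = Add(Mul(445684, Pow(-197249, -1)), Mul(419660, Pow(Add(Mul(-46852, Pow(-188536, -1)), Mul(-22874, Pow(Add(104, -5), -1))), -1))) = Add(Mul(445684, Rational(-1, 197249)), Mul(419660, Pow(Add(Mul(-46852, Rational(-1, 188536)), Mul(-22874, Pow(99, -1))), -1))) = Add(Rational(-445684, 197249), Mul(419660, Pow(Add(Rational(11713, 47134), Mul(-22874, Rational(1, 99))), -1))) = Add(Rational(-445684, 197249), Mul(419660, Pow(Add(Rational(11713, 47134), Rational(-22874, 99)), -1))) = Add(Rational(-445684, 197249), Mul(419660, Pow(Rational(-1076983529, 4666266), -1))) = Add(Rational(-445684, 197249), Mul(419660, Rational(-4666266, 1076983529))) = Add(Rational(-445684, 197249), Rational(-1958245189560, 1076983529)) = Rational(-386741899722659276, 212433924111721)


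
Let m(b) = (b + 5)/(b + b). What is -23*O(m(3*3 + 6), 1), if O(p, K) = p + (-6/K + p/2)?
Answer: 115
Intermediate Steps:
m(b) = (5 + b)/(2*b) (m(b) = (5 + b)/((2*b)) = (5 + b)*(1/(2*b)) = (5 + b)/(2*b))
O(p, K) = -6/K + 3*p/2 (O(p, K) = p + (-6/K + p*(1/2)) = p + (-6/K + p/2) = p + (p/2 - 6/K) = -6/K + 3*p/2)
-23*O(m(3*3 + 6), 1) = -23*(-6/1 + 3*((5 + (3*3 + 6))/(2*(3*3 + 6)))/2) = -23*(-6*1 + 3*((5 + (9 + 6))/(2*(9 + 6)))/2) = -23*(-6 + 3*((1/2)*(5 + 15)/15)/2) = -23*(-6 + 3*((1/2)*(1/15)*20)/2) = -23*(-6 + (3/2)*(2/3)) = -23*(-6 + 1) = -23*(-5) = 115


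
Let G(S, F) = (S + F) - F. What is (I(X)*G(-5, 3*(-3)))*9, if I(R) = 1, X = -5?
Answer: -45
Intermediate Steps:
G(S, F) = S (G(S, F) = (F + S) - F = S)
(I(X)*G(-5, 3*(-3)))*9 = (1*(-5))*9 = -5*9 = -45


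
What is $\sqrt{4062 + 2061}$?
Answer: $\sqrt{6123} \approx 78.25$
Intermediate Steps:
$\sqrt{4062 + 2061} = \sqrt{6123}$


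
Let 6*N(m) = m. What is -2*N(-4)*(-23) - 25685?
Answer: -77147/3 ≈ -25716.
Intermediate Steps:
N(m) = m/6
-2*N(-4)*(-23) - 25685 = -(-4)/3*(-23) - 25685 = -2*(-2/3)*(-23) - 25685 = (4/3)*(-23) - 25685 = -92/3 - 25685 = -77147/3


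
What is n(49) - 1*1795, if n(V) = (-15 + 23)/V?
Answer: -87947/49 ≈ -1794.8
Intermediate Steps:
n(V) = 8/V
n(49) - 1*1795 = 8/49 - 1*1795 = 8*(1/49) - 1795 = 8/49 - 1795 = -87947/49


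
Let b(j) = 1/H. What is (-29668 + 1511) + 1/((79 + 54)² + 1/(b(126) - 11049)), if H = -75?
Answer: -412737967064497/14658449689 ≈ -28157.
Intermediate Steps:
b(j) = -1/75 (b(j) = 1/(-75) = -1/75)
(-29668 + 1511) + 1/((79 + 54)² + 1/(b(126) - 11049)) = (-29668 + 1511) + 1/((79 + 54)² + 1/(-1/75 - 11049)) = -28157 + 1/(133² + 1/(-828676/75)) = -28157 + 1/(17689 - 75/828676) = -28157 + 1/(14658449689/828676) = -28157 + 828676/14658449689 = -412737967064497/14658449689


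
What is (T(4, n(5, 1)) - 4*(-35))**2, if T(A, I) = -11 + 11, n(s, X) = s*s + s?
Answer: 19600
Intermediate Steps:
n(s, X) = s + s**2 (n(s, X) = s**2 + s = s + s**2)
T(A, I) = 0
(T(4, n(5, 1)) - 4*(-35))**2 = (0 - 4*(-35))**2 = (0 + 140)**2 = 140**2 = 19600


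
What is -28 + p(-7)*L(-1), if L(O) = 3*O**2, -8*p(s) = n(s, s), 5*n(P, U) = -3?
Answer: -1111/40 ≈ -27.775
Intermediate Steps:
n(P, U) = -3/5 (n(P, U) = (1/5)*(-3) = -3/5)
p(s) = 3/40 (p(s) = -1/8*(-3/5) = 3/40)
-28 + p(-7)*L(-1) = -28 + 3*(3*(-1)**2)/40 = -28 + 3*(3*1)/40 = -28 + (3/40)*3 = -28 + 9/40 = -1111/40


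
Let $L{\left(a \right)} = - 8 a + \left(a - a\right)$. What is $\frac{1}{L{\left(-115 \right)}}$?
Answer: $\frac{1}{920} \approx 0.001087$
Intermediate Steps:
$L{\left(a \right)} = - 8 a$ ($L{\left(a \right)} = - 8 a + 0 = - 8 a$)
$\frac{1}{L{\left(-115 \right)}} = \frac{1}{\left(-8\right) \left(-115\right)} = \frac{1}{920}$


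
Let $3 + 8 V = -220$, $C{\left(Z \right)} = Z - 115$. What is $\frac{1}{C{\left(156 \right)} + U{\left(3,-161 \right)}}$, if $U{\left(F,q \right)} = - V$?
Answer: $\frac{8}{551} \approx 0.014519$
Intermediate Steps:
$C{\left(Z \right)} = -115 + Z$ ($C{\left(Z \right)} = Z - 115 = -115 + Z$)
$V = - \frac{223}{8}$ ($V = - \frac{3}{8} + \frac{1}{8} \left(-220\right) = - \frac{3}{8} - \frac{55}{2} = - \frac{223}{8} \approx -27.875$)
$U{\left(F,q \right)} = \frac{223}{8}$ ($U{\left(F,q \right)} = \left(-1\right) \left(- \frac{223}{8}\right) = \frac{223}{8}$)
$\frac{1}{C{\left(156 \right)} + U{\left(3,-161 \right)}} = \frac{1}{\left(-115 + 156\right) + \frac{223}{8}} = \frac{1}{41 + \frac{223}{8}} = \frac{1}{\frac{551}{8}} = \frac{8}{551}$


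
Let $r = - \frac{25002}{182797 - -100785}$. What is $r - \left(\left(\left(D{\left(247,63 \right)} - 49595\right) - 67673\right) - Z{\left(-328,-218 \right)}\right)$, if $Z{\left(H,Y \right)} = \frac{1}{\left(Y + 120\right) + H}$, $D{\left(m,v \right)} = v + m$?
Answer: $\frac{7064604630211}{60402966} \approx 1.1696 \cdot 10^{5}$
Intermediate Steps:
$D{\left(m,v \right)} = m + v$
$Z{\left(H,Y \right)} = \frac{1}{120 + H + Y}$ ($Z{\left(H,Y \right)} = \frac{1}{\left(120 + Y\right) + H} = \frac{1}{120 + H + Y}$)
$r = - \frac{12501}{141791}$ ($r = - \frac{25002}{182797 + 100785} = - \frac{25002}{283582} = \left(-25002\right) \frac{1}{283582} = - \frac{12501}{141791} \approx -0.088165$)
$r - \left(\left(\left(D{\left(247,63 \right)} - 49595\right) - 67673\right) - Z{\left(-328,-218 \right)}\right) = - \frac{12501}{141791} - \left(\left(\left(\left(247 + 63\right) - 49595\right) - 67673\right) - \frac{1}{120 - 328 - 218}\right) = - \frac{12501}{141791} - \left(\left(\left(310 - 49595\right) - 67673\right) - \frac{1}{-426}\right) = - \frac{12501}{141791} - \left(\left(-49285 - 67673\right) - - \frac{1}{426}\right) = - \frac{12501}{141791} - \left(-116958 + \frac{1}{426}\right) = - \frac{12501}{141791} - - \frac{49824107}{426} = - \frac{12501}{141791} + \frac{49824107}{426} = \frac{7064604630211}{60402966}$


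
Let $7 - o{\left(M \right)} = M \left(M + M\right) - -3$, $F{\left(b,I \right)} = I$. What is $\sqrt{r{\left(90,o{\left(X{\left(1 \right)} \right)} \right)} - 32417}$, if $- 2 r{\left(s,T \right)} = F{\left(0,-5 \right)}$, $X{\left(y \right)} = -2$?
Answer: $\frac{i \sqrt{129658}}{2} \approx 180.04 i$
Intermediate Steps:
$o{\left(M \right)} = 4 - 2 M^{2}$ ($o{\left(M \right)} = 7 - \left(M \left(M + M\right) - -3\right) = 7 - \left(M 2 M + 3\right) = 7 - \left(2 M^{2} + 3\right) = 7 - \left(3 + 2 M^{2}\right) = 4 - 2 M^{2}$)
$r{\left(s,T \right)} = \frac{5}{2}$ ($r{\left(s,T \right)} = \left(- \frac{1}{2}\right) \left(-5\right) = \frac{5}{2}$)
$\sqrt{r{\left(90,o{\left(X{\left(1 \right)} \right)} \right)} - 32417} = \sqrt{\frac{5}{2} - 32417} = \sqrt{- \frac{64829}{2}} = \frac{i \sqrt{129658}}{2}$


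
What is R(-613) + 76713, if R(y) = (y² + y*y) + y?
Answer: 827638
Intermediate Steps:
R(y) = y + 2*y² (R(y) = (y² + y²) + y = 2*y² + y = y + 2*y²)
R(-613) + 76713 = -613*(1 + 2*(-613)) + 76713 = -613*(1 - 1226) + 76713 = -613*(-1225) + 76713 = 750925 + 76713 = 827638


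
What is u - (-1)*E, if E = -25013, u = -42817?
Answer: -67830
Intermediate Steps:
u - (-1)*E = -42817 - (-1)*(-25013) = -42817 - 1*25013 = -42817 - 25013 = -67830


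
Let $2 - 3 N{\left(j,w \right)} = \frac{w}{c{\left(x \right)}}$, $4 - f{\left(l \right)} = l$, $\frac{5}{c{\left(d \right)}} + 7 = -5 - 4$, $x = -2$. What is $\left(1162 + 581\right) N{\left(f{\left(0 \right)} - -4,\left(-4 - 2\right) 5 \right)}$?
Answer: $-54614$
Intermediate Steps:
$c{\left(d \right)} = - \frac{5}{16}$ ($c{\left(d \right)} = \frac{5}{-7 - 9} = \frac{5}{-16} = 5 \left(- \frac{1}{16}\right) = - \frac{5}{16}$)
$f{\left(l \right)} = 4 - l$
$N{\left(j,w \right)} = \frac{2}{3} + \frac{16 w}{15}$ ($N{\left(j,w \right)} = \frac{2}{3} - \frac{w \frac{1}{- \frac{5}{16}}}{3} = \frac{2}{3} - \frac{w \left(- \frac{16}{5}\right)}{3} = \frac{2}{3} - \frac{\left(- \frac{16}{5}\right) w}{3} = \frac{2}{3} + \frac{16 w}{15}$)
$\left(1162 + 581\right) N{\left(f{\left(0 \right)} - -4,\left(-4 - 2\right) 5 \right)} = \left(1162 + 581\right) \left(\frac{2}{3} + \frac{16 \left(-4 - 2\right) 5}{15}\right) = 1743 \left(\frac{2}{3} + \frac{16 \left(\left(-6\right) 5\right)}{15}\right) = 1743 \left(\frac{2}{3} + \frac{16}{15} \left(-30\right)\right) = 1743 \left(\frac{2}{3} - 32\right) = 1743 \left(- \frac{94}{3}\right) = -54614$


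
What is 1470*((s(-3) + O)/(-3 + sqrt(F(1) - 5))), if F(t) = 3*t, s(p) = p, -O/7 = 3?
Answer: 105840/11 + 35280*I*sqrt(2)/11 ≈ 9621.8 + 4535.8*I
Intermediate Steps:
O = -21 (O = -7*3 = -21)
1470*((s(-3) + O)/(-3 + sqrt(F(1) - 5))) = 1470*((-3 - 21)/(-3 + sqrt(3*1 - 5))) = 1470*(-24/(-3 + sqrt(3 - 5))) = 1470*(-24/(-3 + sqrt(-2))) = 1470*(-24/(-3 + I*sqrt(2))) = -35280/(-3 + I*sqrt(2))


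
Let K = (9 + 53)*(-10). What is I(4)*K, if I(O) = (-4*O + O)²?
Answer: -89280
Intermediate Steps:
K = -620 (K = 62*(-10) = -620)
I(O) = 9*O² (I(O) = (-3*O)² = 9*O²)
I(4)*K = (9*4²)*(-620) = (9*16)*(-620) = 144*(-620) = -89280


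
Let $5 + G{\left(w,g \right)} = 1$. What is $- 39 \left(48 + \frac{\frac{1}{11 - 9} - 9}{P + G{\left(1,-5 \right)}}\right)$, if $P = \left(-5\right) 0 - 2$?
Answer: $- \frac{7709}{4} \approx -1927.3$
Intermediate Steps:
$G{\left(w,g \right)} = -4$ ($G{\left(w,g \right)} = -5 + 1 = -4$)
$P = -2$ ($P = 0 - 2 = -2$)
$- 39 \left(48 + \frac{\frac{1}{11 - 9} - 9}{P + G{\left(1,-5 \right)}}\right) = - 39 \left(48 + \frac{\frac{1}{11 - 9} - 9}{-2 - 4}\right) = - 39 \left(48 + \frac{\frac{1}{2} - 9}{-6}\right) = - 39 \left(48 + \left(\frac{1}{2} - 9\right) \left(- \frac{1}{6}\right)\right) = - 39 \left(48 - - \frac{17}{12}\right) = - 39 \left(48 + \frac{17}{12}\right) = \left(-39\right) \frac{593}{12} = - \frac{7709}{4}$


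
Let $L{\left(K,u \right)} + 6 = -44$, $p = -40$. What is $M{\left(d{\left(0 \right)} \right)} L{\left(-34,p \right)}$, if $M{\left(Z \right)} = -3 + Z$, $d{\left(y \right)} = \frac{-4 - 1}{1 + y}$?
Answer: $400$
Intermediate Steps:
$L{\left(K,u \right)} = -50$ ($L{\left(K,u \right)} = -6 - 44 = -50$)
$d{\left(y \right)} = - \frac{5}{1 + y}$
$M{\left(d{\left(0 \right)} \right)} L{\left(-34,p \right)} = \left(-3 - \frac{5}{1 + 0}\right) \left(-50\right) = \left(-3 - \frac{5}{1}\right) \left(-50\right) = \left(-3 - 5\right) \left(-50\right) = \left(-8\right) \left(-50\right) = 400$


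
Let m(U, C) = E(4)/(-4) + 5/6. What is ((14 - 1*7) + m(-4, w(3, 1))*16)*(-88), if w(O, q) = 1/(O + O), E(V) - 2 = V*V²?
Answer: 64328/3 ≈ 21443.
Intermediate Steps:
E(V) = 2 + V³ (E(V) = 2 + V*V² = 2 + V³)
w(O, q) = 1/(2*O)
m(U, C) = -47/3 (m(U, C) = (2 + 4³)/(-4) + 5/6 = (2 + 64)*(-¼) + 5*(⅙) = 66*(-¼) + ⅚ = -33/2 + ⅚ = -47/3)
((14 - 1*7) + m(-4, w(3, 1))*16)*(-88) = ((14 - 1*7) - 47/3*16)*(-88) = ((14 - 7) - 752/3)*(-88) = (7 - 752/3)*(-88) = -731/3*(-88) = 64328/3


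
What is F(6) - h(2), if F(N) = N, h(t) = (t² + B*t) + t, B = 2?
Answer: -4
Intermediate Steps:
h(t) = t² + 3*t (h(t) = (t² + 2*t) + t = t² + 3*t)
F(6) - h(2) = 6 - 2*(3 + 2) = 6 - 2*5 = 6 - 1*10 = 6 - 10 = -4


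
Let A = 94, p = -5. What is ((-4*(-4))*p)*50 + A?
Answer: -3906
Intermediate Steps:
((-4*(-4))*p)*50 + A = (-4*(-4)*(-5))*50 + 94 = (16*(-5))*50 + 94 = -80*50 + 94 = -4000 + 94 = -3906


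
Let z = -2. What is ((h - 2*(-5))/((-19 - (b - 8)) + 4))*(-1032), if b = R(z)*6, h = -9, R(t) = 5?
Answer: 1032/37 ≈ 27.892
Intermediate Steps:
b = 30 (b = 5*6 = 30)
((h - 2*(-5))/((-19 - (b - 8)) + 4))*(-1032) = ((-9 - 2*(-5))/((-19 - (30 - 8)) + 4))*(-1032) = ((-9 + 10)/((-19 - 1*22) + 4))*(-1032) = (1/((-19 - 22) + 4))*(-1032) = (1/(-41 + 4))*(-1032) = (1/(-37))*(-1032) = (1*(-1/37))*(-1032) = -1/37*(-1032) = 1032/37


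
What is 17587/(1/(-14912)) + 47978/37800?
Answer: -708094825373/2700 ≈ -2.6226e+8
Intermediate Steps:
17587/(1/(-14912)) + 47978/37800 = 17587/(-1/14912) + 47978*(1/37800) = 17587*(-14912) + 3427/2700 = -262257344 + 3427/2700 = -708094825373/2700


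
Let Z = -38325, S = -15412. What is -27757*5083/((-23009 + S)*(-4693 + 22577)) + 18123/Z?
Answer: -19735202821/73764477900 ≈ -0.26754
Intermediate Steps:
-27757*5083/((-23009 + S)*(-4693 + 22577)) + 18123/Z = -27757*5083/((-23009 - 15412)*(-4693 + 22577)) + 18123/(-38325) = -27757/((17884*(-38421))*(1/5083)) + 18123*(-1/38325) = -27757/((-687121164*1/5083)) - 863/1825 = -27757/(-40418892/299) - 863/1825 = -27757*(-299/40418892) - 863/1825 = 8299343/40418892 - 863/1825 = -19735202821/73764477900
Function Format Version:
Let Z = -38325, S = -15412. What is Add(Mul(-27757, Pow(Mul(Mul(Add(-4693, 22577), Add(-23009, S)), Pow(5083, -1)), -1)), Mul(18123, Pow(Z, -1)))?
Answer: Rational(-19735202821, 73764477900) ≈ -0.26754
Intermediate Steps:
Add(Mul(-27757, Pow(Mul(Mul(Add(-4693, 22577), Add(-23009, S)), Pow(5083, -1)), -1)), Mul(18123, Pow(Z, -1))) = Add(Mul(-27757, Pow(Mul(Mul(Add(-4693, 22577), Add(-23009, -15412)), Pow(5083, -1)), -1)), Mul(18123, Pow(-38325, -1))) = Add(Mul(-27757, Pow(Mul(Mul(17884, -38421), Rational(1, 5083)), -1)), Mul(18123, Rational(-1, 38325))) = Add(Mul(-27757, Pow(Mul(-687121164, Rational(1, 5083)), -1)), Rational(-863, 1825)) = Add(Mul(-27757, Pow(Rational(-40418892, 299), -1)), Rational(-863, 1825)) = Add(Mul(-27757, Rational(-299, 40418892)), Rational(-863, 1825)) = Add(Rational(8299343, 40418892), Rational(-863, 1825)) = Rational(-19735202821, 73764477900)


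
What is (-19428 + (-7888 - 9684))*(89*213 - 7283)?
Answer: -431938000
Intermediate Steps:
(-19428 + (-7888 - 9684))*(89*213 - 7283) = (-19428 - 17572)*(18957 - 7283) = -37000*11674 = -431938000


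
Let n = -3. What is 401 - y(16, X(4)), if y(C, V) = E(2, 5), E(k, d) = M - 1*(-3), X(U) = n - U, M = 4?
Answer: 394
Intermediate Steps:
X(U) = -3 - U
E(k, d) = 7 (E(k, d) = 4 - 1*(-3) = 4 + 3 = 7)
y(C, V) = 7
401 - y(16, X(4)) = 401 - 1*7 = 401 - 7 = 394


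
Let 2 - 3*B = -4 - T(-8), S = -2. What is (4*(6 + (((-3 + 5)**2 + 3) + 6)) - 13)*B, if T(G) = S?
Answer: 84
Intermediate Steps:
T(G) = -2
B = 4/3 (B = 2/3 - (-4 - 1*(-2))/3 = 2/3 - (-4 + 2)/3 = 2/3 - 1/3*(-2) = 2/3 + 2/3 = 4/3 ≈ 1.3333)
(4*(6 + (((-3 + 5)**2 + 3) + 6)) - 13)*B = (4*(6 + (((-3 + 5)**2 + 3) + 6)) - 13)*(4/3) = (4*(6 + ((2**2 + 3) + 6)) - 13)*(4/3) = (4*(6 + ((4 + 3) + 6)) - 13)*(4/3) = (4*(6 + (7 + 6)) - 13)*(4/3) = (4*(6 + 13) - 13)*(4/3) = (4*19 - 13)*(4/3) = (76 - 13)*(4/3) = 63*(4/3) = 84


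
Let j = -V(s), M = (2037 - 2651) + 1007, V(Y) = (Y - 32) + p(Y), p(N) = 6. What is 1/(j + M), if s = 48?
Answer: 1/371 ≈ 0.0026954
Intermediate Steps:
V(Y) = -26 + Y (V(Y) = (Y - 32) + 6 = (-32 + Y) + 6 = -26 + Y)
M = 393 (M = -614 + 1007 = 393)
j = -22 (j = -(-26 + 48) = -1*22 = -22)
1/(j + M) = 1/(-22 + 393) = 1/371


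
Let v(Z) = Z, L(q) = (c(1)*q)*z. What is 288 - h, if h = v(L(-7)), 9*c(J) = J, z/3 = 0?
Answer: 288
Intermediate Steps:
z = 0 (z = 3*0 = 0)
c(J) = J/9
L(q) = 0 (L(q) = (((⅑)*1)*q)*0 = (q/9)*0 = 0)
h = 0
288 - h = 288 - 1*0 = 288 + 0 = 288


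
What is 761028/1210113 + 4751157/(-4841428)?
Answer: -688324860919/1952891653788 ≈ -0.35246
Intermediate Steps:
761028/1210113 + 4751157/(-4841428) = 761028*(1/1210113) + 4751157*(-1/4841428) = 253676/403371 - 4751157/4841428 = -688324860919/1952891653788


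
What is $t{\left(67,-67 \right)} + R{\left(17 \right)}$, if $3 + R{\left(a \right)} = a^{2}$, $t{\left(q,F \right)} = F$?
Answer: $219$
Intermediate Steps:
$R{\left(a \right)} = -3 + a^{2}$
$t{\left(67,-67 \right)} + R{\left(17 \right)} = -67 - \left(3 - 17^{2}\right) = -67 + \left(-3 + 289\right) = -67 + 286 = 219$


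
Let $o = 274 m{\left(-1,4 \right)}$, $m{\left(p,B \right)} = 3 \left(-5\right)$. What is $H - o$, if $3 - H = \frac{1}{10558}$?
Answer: $\frac{43425053}{10558} \approx 4113.0$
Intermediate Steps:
$H = \frac{31673}{10558}$ ($H = 3 - \frac{1}{10558} = \frac{31673}{10558} \approx 2.9999$)
$m{\left(p,B \right)} = -15$
$o = -4110$ ($o = 274 \left(-15\right) = -4110$)
$H - o = \frac{31673}{10558} - -4110 = \frac{31673}{10558} + 4110 = \frac{43425053}{10558}$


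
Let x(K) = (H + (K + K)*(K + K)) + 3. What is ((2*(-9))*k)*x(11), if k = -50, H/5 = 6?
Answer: 465300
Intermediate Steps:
H = 30 (H = 5*6 = 30)
x(K) = 33 + 4*K² (x(K) = (30 + (K + K)*(K + K)) + 3 = (30 + (2*K)*(2*K)) + 3 = (30 + 4*K²) + 3 = 33 + 4*K²)
((2*(-9))*k)*x(11) = ((2*(-9))*(-50))*(33 + 4*11²) = (-18*(-50))*(33 + 4*121) = 900*(33 + 484) = 900*517 = 465300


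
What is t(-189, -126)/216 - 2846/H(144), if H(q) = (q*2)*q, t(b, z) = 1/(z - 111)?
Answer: -37483/546048 ≈ -0.068644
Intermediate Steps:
t(b, z) = 1/(-111 + z)
H(q) = 2*q² (H(q) = (2*q)*q = 2*q²)
t(-189, -126)/216 - 2846/H(144) = 1/(-111 - 126*216) - 2846/(2*144²) = (1/216)/(-237) - 2846/(2*20736) = -1/237*1/216 - 2846/41472 = -1/51192 - 2846*1/41472 = -1/51192 - 1423/20736 = -37483/546048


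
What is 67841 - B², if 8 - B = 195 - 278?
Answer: 59560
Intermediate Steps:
B = 91 (B = 8 - (195 - 278) = 8 - 1*(-83) = 8 + 83 = 91)
67841 - B² = 67841 - 1*91² = 67841 - 1*8281 = 67841 - 8281 = 59560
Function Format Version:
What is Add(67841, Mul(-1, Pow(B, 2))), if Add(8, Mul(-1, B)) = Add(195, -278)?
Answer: 59560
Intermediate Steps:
B = 91 (B = Add(8, Mul(-1, Add(195, -278))) = Add(8, Mul(-1, -83)) = Add(8, 83) = 91)
Add(67841, Mul(-1, Pow(B, 2))) = Add(67841, Mul(-1, Pow(91, 2))) = Add(67841, Mul(-1, 8281)) = Add(67841, -8281) = 59560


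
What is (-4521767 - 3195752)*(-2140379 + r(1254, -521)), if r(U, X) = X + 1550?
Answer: 16510474272650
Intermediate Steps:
r(U, X) = 1550 + X
(-4521767 - 3195752)*(-2140379 + r(1254, -521)) = (-4521767 - 3195752)*(-2140379 + (1550 - 521)) = -7717519*(-2140379 + 1029) = -7717519*(-2139350) = 16510474272650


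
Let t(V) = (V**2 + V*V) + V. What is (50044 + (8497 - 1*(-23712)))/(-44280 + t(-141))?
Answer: -82253/4659 ≈ -17.655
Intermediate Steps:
t(V) = V + 2*V**2 (t(V) = (V**2 + V**2) + V = 2*V**2 + V = V + 2*V**2)
(50044 + (8497 - 1*(-23712)))/(-44280 + t(-141)) = (50044 + (8497 - 1*(-23712)))/(-44280 - 141*(1 + 2*(-141))) = (50044 + (8497 + 23712))/(-44280 - 141*(1 - 282)) = (50044 + 32209)/(-44280 - 141*(-281)) = 82253/(-44280 + 39621) = 82253/(-4659) = 82253*(-1/4659) = -82253/4659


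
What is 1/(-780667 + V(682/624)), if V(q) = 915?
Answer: -1/779752 ≈ -1.2825e-6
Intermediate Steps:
1/(-780667 + V(682/624)) = 1/(-780667 + 915) = 1/(-779752) = -1/779752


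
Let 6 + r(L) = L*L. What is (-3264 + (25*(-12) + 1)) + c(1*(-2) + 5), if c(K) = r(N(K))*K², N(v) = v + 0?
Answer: -3536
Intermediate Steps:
N(v) = v
r(L) = -6 + L² (r(L) = -6 + L*L = -6 + L²)
c(K) = K²*(-6 + K²) (c(K) = (-6 + K²)*K² = K²*(-6 + K²))
(-3264 + (25*(-12) + 1)) + c(1*(-2) + 5) = (-3264 + (25*(-12) + 1)) + (1*(-2) + 5)²*(-6 + (1*(-2) + 5)²) = (-3264 + (-300 + 1)) + (-2 + 5)²*(-6 + (-2 + 5)²) = (-3264 - 299) + 3²*(-6 + 3²) = -3563 + 9*(-6 + 9) = -3563 + 9*3 = -3563 + 27 = -3536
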